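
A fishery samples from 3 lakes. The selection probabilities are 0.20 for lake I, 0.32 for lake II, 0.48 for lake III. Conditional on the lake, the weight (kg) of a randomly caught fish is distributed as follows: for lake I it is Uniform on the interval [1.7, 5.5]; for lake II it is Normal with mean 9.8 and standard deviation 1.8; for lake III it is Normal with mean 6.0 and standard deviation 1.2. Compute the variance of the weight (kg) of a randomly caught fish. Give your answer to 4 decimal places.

Per component, I: μ=3.6, E[X²]=14.1633; II: μ=9.8, E[X²]=99.28; III: μ=6, E[X²]=37.44.
E[X] = 0.2·3.6 + 0.32·9.8 + 0.48·6 = 6.736.
E[X²] = 0.2·14.1633 + 0.32·99.28 + 0.48·37.44 = 52.5735.
Var(X) = E[X²] − (E[X])² = 52.5735 − 45.3737 = 7.19977.

7.1998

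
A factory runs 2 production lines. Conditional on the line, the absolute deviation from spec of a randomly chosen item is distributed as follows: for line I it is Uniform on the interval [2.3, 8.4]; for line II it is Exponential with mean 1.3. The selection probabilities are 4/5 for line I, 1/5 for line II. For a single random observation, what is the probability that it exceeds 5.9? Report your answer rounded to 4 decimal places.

0.3300

Conditional on each line, P(X > 5.9): I: 0.409836; II: 0.0106898.
By total probability, P(X > 5.9) = 0.8·0.409836 + 0.2·0.0106898 = 0.330007.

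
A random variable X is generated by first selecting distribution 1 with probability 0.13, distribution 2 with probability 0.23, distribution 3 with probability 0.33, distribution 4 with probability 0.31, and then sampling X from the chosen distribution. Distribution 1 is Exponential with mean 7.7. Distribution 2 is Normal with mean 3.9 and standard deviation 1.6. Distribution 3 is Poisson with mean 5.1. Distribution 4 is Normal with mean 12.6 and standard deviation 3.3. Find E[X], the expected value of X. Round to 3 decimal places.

Component means — 1: 7.7; 2: 3.9; 3: 5.1; 4: 12.6.
E[X] = 0.13·7.7 + 0.23·3.9 + 0.33·5.1 + 0.31·12.6 = 7.487.

7.487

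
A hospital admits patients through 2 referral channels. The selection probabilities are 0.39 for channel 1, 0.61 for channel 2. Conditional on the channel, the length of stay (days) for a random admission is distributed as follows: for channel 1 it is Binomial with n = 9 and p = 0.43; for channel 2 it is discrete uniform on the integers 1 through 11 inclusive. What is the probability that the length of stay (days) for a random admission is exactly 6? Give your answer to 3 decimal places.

Conditional on each channel, P(X = 6): 1: 0.0983365; 2: 0.0909091.
By total probability, P(X = 6) = 0.39·0.0983365 + 0.61·0.0909091 = 0.0938058.

0.094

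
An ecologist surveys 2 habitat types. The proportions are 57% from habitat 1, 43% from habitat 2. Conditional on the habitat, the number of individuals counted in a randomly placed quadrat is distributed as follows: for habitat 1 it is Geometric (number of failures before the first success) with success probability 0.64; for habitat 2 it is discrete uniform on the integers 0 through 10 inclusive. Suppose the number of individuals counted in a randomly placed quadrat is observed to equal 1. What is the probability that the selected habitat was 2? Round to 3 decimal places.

Likelihoods P(X=1 | ·): 1: 0.2304; 2: 0.0909091.
Posterior ∝ prior × likelihood. Numerator for 2: 0.43·0.0909091 = 0.0390909.
Normalizing constant: 0.57·0.2304 + 0.43·0.0909091 = 0.170419.
P(2 | observation) = 0.0390909 / 0.170419 = 0.229381.

0.229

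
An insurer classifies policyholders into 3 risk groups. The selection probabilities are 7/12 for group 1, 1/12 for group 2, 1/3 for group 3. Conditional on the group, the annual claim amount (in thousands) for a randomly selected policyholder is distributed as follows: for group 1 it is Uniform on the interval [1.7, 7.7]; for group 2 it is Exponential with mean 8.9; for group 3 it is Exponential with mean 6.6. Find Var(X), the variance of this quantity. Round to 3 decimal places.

24.577

Per component, 1: μ=4.7, E[X²]=25.09; 2: μ=8.9, E[X²]=158.42; 3: μ=6.6, E[X²]=87.12.
E[X] = 0.583333·4.7 + 0.0833333·8.9 + 0.333333·6.6 = 5.68333.
E[X²] = 0.583333·25.09 + 0.0833333·158.42 + 0.333333·87.12 = 56.8775.
Var(X) = E[X²] − (E[X])² = 56.8775 − 32.3003 = 24.5772.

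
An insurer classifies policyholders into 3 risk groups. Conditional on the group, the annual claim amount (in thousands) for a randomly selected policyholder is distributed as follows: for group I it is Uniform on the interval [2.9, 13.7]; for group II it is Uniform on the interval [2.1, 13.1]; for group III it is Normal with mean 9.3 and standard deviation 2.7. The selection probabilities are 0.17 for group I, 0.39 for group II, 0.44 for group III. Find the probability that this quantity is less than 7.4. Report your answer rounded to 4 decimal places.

Conditional on each group, P(X < 7.4): I: 0.416667; II: 0.481818; III: 0.240809.
By total probability, P(X < 7.4) = 0.17·0.416667 + 0.39·0.481818 + 0.44·0.240809 = 0.364698.

0.3647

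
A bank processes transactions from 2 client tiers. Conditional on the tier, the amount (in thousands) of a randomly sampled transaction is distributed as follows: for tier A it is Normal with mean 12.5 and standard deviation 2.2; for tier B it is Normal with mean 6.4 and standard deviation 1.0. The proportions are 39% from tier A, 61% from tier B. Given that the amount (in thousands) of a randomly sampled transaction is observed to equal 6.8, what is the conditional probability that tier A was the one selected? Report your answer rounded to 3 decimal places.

0.011

Likelihoods f(6.8 | ·): A: 0.00632149; B: 0.36827.
Posterior ∝ prior × likelihood. Numerator for A: 0.39·0.00632149 = 0.00246538.
Normalizing constant: 0.39·0.00632149 + 0.61·0.36827 = 0.22711.
P(A | observation) = 0.00246538 / 0.22711 = 0.0108554.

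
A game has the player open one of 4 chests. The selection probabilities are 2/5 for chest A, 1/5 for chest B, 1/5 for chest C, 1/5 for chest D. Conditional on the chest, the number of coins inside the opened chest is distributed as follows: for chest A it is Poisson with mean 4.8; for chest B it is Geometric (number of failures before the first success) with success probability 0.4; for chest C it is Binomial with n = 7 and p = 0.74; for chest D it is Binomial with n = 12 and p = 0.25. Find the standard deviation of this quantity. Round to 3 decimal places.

Per component, A: μ=4.8, E[X²]=27.84; B: μ=1.5, E[X²]=6; C: μ=5.18, E[X²]=28.1792; D: μ=3, E[X²]=11.25.
E[X] = 0.4·4.8 + 0.2·1.5 + 0.2·5.18 + 0.2·3 = 3.856.
E[X²] = 0.4·27.84 + 0.2·6 + 0.2·28.1792 + 0.2·11.25 = 20.2218.
Var(X) = E[X²] − (E[X])² = 20.2218 − 14.8687 = 5.3531.
SD(X) = √5.3531 = 2.31368.

2.314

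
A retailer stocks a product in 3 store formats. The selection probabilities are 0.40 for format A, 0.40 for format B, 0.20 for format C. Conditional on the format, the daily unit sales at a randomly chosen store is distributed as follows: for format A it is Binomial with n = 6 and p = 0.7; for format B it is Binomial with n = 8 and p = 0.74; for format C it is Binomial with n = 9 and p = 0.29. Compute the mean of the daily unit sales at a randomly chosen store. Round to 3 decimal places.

4.570

Component means — A: 4.2; B: 5.92; C: 2.61.
E[X] = 0.4·4.2 + 0.4·5.92 + 0.2·2.61 = 4.57.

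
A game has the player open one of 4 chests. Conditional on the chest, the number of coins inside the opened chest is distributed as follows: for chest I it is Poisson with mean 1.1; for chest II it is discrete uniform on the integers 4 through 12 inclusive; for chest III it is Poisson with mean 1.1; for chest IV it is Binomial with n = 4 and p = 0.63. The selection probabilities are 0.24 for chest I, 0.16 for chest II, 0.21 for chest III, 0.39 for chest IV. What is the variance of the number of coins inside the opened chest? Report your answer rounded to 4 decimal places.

Per component, I: μ=1.1, E[X²]=2.31; II: μ=8, E[X²]=70.6667; III: μ=1.1, E[X²]=2.31; IV: μ=2.52, E[X²]=7.2828.
E[X] = 0.24·1.1 + 0.16·8 + 0.21·1.1 + 0.39·2.52 = 2.7578.
E[X²] = 0.24·2.31 + 0.16·70.6667 + 0.21·2.31 + 0.39·7.2828 = 15.1865.
Var(X) = E[X²] − (E[X])² = 15.1865 − 7.60546 = 7.581.

7.5810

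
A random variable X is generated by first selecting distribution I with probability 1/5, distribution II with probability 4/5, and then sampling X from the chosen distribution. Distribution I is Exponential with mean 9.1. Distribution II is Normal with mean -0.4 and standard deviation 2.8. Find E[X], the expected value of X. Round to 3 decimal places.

1.500

Component means — I: 9.1; II: -0.4.
E[X] = 0.2·9.1 + 0.8·-0.4 = 1.5.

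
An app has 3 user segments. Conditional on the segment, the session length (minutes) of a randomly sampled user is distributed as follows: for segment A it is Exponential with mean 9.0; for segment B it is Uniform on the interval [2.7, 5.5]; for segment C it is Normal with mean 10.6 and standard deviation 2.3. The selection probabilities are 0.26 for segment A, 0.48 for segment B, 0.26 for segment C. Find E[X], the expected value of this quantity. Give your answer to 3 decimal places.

Component means — A: 9; B: 4.1; C: 10.6.
E[X] = 0.26·9 + 0.48·4.1 + 0.26·10.6 = 7.064.

7.064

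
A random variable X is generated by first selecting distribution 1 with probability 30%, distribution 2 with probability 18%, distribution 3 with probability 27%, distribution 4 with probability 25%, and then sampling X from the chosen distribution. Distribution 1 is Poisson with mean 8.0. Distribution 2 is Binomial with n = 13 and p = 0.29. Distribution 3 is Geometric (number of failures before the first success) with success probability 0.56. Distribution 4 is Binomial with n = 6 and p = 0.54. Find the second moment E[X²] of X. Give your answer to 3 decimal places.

For each component E[X²] = Var + (mean)², giving 1: 72; 2: 16.8896; 3: 2.02041; 4: 11.988.
Overall E[X²] = 0.3·72 + 0.18·16.8896 + 0.27·2.02041 + 0.25·11.988 = 28.1826.

28.183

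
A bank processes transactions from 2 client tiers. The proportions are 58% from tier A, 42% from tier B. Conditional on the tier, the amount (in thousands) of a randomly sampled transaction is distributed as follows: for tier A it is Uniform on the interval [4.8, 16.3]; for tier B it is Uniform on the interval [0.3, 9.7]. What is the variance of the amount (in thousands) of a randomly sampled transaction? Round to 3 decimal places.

Per component, A: μ=10.55, E[X²]=122.323; B: μ=5, E[X²]=32.3633.
E[X] = 0.58·10.55 + 0.42·5 = 8.219.
E[X²] = 0.58·122.323 + 0.42·32.3633 = 84.5401.
Var(X) = E[X²] − (E[X])² = 84.5401 − 67.552 = 16.9882.

16.988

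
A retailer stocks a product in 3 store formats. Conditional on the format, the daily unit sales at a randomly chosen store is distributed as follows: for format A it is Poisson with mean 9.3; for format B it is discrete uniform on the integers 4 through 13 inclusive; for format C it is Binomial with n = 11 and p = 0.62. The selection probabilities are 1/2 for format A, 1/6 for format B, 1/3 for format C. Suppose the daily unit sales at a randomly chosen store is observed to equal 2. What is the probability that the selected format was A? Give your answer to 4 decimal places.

Likelihoods P(X=2 | ·): A: 0.00395364; B: 0; C: 0.003493.
Posterior ∝ prior × likelihood. Numerator for A: 0.5·0.00395364 = 0.00197682.
Normalizing constant: 0.5·0.00395364 + 0.166667·0 + 0.333333·0.003493 = 0.00314115.
P(A | observation) = 0.00197682 / 0.00314115 = 0.629329.

0.6293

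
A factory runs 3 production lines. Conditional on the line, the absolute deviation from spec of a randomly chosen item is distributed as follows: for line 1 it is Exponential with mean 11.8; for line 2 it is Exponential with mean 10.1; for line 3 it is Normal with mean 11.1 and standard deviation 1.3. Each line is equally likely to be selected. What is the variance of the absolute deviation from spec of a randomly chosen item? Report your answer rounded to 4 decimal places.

81.4667

Per component, 1: μ=11.8, E[X²]=278.48; 2: μ=10.1, E[X²]=204.02; 3: μ=11.1, E[X²]=124.9.
E[X] = 0.333333·11.8 + 0.333333·10.1 + 0.333333·11.1 = 11.
E[X²] = 0.333333·278.48 + 0.333333·204.02 + 0.333333·124.9 = 202.467.
Var(X) = E[X²] − (E[X])² = 202.467 − 121 = 81.4667.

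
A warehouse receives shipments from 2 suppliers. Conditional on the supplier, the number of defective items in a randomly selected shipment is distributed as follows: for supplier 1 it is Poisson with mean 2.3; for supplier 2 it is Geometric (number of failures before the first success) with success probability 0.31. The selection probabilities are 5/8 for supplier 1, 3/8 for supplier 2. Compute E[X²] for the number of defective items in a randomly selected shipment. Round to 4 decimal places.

9.2941

For each component E[X²] = Var + (mean)², giving 1: 7.59; 2: 12.1342.
Overall E[X²] = 0.625·7.59 + 0.375·12.1342 = 9.29409.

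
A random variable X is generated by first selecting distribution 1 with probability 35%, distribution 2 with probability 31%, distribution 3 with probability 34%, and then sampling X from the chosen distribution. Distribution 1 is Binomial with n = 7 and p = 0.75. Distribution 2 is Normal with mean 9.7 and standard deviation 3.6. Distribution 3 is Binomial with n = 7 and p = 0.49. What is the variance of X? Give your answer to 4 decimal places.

11.7581

Per component, 1: μ=5.25, E[X²]=28.875; 2: μ=9.7, E[X²]=107.05; 3: μ=3.43, E[X²]=13.5142.
E[X] = 0.35·5.25 + 0.31·9.7 + 0.34·3.43 = 6.0107.
E[X²] = 0.35·28.875 + 0.31·107.05 + 0.34·13.5142 = 47.8866.
Var(X) = E[X²] − (E[X])² = 47.8866 − 36.1285 = 11.7581.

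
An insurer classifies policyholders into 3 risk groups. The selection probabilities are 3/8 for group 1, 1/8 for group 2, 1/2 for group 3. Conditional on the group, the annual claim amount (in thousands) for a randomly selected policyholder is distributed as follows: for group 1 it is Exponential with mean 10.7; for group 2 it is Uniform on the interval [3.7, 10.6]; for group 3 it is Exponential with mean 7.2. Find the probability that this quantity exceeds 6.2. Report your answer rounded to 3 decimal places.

Conditional on each group, P(X > 6.2): 1: 0.560212; 2: 0.637681; 3: 0.422692.
By total probability, P(X > 6.2) = 0.375·0.560212 + 0.125·0.637681 + 0.5·0.422692 = 0.501136.

0.501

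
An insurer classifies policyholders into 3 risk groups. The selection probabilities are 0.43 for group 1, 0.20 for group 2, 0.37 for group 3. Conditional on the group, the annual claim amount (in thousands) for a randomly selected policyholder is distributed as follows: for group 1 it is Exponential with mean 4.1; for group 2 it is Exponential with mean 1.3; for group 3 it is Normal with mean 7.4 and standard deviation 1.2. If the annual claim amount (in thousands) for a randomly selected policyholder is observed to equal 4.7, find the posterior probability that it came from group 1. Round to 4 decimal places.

0.7053

Likelihoods f(4.7 | ·): 1: 0.0775115; 2: 0.0206974; 3: 0.0264497.
Posterior ∝ prior × likelihood. Numerator for 1: 0.43·0.0775115 = 0.03333.
Normalizing constant: 0.43·0.0775115 + 0.2·0.0206974 + 0.37·0.0264497 = 0.0472558.
P(1 | observation) = 0.03333 / 0.0472558 = 0.705309.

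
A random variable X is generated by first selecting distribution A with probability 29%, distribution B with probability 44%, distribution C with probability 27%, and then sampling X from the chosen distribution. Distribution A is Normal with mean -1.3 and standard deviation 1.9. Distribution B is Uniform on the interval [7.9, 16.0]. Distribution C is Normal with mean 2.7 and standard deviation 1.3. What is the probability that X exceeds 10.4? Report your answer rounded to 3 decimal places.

0.304

Conditional on each component, P(X > 10.4): A: 3.68592e-10; B: 0.691358; C: 1.57986e-09.
By total probability, P(X > 10.4) = 0.29·3.68592e-10 + 0.44·0.691358 + 0.27·1.57986e-09 = 0.304198.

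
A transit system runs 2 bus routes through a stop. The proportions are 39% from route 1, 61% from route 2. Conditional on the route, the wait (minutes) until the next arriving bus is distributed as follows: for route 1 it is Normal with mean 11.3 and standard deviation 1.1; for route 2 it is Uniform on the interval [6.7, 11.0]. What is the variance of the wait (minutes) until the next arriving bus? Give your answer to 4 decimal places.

Per component, 1: μ=11.3, E[X²]=128.9; 2: μ=8.85, E[X²]=79.8633.
E[X] = 0.39·11.3 + 0.61·8.85 = 9.8055.
E[X²] = 0.39·128.9 + 0.61·79.8633 = 98.9876.
Var(X) = E[X²] − (E[X])² = 98.9876 − 96.1478 = 2.8398.

2.8398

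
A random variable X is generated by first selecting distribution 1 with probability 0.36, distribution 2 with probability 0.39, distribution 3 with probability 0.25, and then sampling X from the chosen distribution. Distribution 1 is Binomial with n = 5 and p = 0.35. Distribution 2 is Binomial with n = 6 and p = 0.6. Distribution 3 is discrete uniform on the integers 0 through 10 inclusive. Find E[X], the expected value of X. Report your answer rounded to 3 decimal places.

Component means — 1: 1.75; 2: 3.6; 3: 5.
E[X] = 0.36·1.75 + 0.39·3.6 + 0.25·5 = 3.284.

3.284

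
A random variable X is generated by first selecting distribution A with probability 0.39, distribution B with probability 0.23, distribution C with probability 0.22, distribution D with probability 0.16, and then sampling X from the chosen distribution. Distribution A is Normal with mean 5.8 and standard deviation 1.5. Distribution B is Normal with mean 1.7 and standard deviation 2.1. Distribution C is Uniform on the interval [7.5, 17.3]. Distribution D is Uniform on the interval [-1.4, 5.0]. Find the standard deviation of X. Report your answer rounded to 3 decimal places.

4.493

Per component, A: μ=5.8, E[X²]=35.89; B: μ=1.7, E[X²]=7.3; C: μ=12.4, E[X²]=161.763; D: μ=1.8, E[X²]=6.65333.
E[X] = 0.39·5.8 + 0.23·1.7 + 0.22·12.4 + 0.16·1.8 = 5.669.
E[X²] = 0.39·35.89 + 0.23·7.3 + 0.22·161.763 + 0.16·6.65333 = 52.3286.
Var(X) = E[X²] − (E[X])² = 52.3286 − 32.1376 = 20.191.
SD(X) = √20.191 = 4.49344.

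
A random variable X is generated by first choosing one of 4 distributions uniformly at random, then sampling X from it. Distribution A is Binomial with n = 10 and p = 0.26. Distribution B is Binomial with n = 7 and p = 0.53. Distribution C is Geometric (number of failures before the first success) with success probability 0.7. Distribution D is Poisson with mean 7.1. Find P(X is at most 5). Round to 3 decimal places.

0.795

Conditional on each component, P(X ≤ 5): A: 0.976085; B: 0.915332; C: 0.999271; D: 0.288119.
By total probability, P(X ≤ 5) = 0.25·0.976085 + 0.25·0.915332 + 0.25·0.999271 + 0.25·0.288119 = 0.794702.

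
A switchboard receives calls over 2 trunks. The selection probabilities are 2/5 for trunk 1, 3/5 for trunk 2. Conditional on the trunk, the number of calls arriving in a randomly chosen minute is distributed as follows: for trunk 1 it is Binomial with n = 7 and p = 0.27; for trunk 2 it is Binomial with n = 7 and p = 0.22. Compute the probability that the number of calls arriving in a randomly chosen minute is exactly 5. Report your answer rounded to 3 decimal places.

0.010

Conditional on each trunk, P(X = 5): 1: 0.0160577; 2: 0.00658449.
By total probability, P(X = 5) = 0.4·0.0160577 + 0.6·0.00658449 = 0.0103738.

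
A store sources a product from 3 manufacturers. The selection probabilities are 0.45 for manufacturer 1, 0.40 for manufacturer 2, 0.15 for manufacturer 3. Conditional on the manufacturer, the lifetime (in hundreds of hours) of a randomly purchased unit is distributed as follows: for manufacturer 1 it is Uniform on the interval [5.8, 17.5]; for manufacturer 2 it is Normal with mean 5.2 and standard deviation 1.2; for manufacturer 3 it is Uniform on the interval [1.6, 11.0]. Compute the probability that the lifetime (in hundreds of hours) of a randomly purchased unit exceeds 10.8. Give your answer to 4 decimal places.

Conditional on each manufacturer, P(X > 10.8): 1: 0.57265; 2: 1.53063e-06; 3: 0.0212766.
By total probability, P(X > 10.8) = 0.45·0.57265 + 0.4·1.53063e-06 + 0.15·0.0212766 = 0.260884.

0.2609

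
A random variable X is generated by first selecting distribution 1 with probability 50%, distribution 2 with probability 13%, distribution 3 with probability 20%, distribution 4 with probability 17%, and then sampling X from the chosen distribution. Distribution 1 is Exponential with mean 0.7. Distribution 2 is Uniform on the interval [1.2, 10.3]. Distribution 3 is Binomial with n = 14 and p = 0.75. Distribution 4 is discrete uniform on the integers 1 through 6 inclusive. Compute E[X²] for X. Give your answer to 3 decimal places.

30.839

For each component E[X²] = Var + (mean)², giving 1: 0.98; 2: 39.9633; 3: 112.875; 4: 15.1667.
Overall E[X²] = 0.5·0.98 + 0.13·39.9633 + 0.2·112.875 + 0.17·15.1667 = 30.8386.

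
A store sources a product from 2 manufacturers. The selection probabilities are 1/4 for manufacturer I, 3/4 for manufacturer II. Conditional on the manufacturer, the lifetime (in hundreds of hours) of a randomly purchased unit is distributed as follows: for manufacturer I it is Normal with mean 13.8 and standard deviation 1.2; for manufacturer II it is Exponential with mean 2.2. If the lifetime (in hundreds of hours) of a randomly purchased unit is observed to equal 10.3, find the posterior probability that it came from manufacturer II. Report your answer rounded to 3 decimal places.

0.728

Likelihoods f(10.3 | ·): I: 0.00472573; II: 0.00421007.
Posterior ∝ prior × likelihood. Numerator for II: 0.75·0.00421007 = 0.00315755.
Normalizing constant: 0.25·0.00472573 + 0.75·0.00421007 = 0.00433899.
P(II | observation) = 0.00315755 / 0.00433899 = 0.727717.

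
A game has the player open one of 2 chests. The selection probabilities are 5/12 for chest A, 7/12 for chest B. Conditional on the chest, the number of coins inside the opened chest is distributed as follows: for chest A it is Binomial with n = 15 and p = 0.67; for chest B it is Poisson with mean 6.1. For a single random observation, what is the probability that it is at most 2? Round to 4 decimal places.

Conditional on each chest, P(X ≤ 2): A: 2.78283e-05; B: 0.0576529.
By total probability, P(X ≤ 2) = 0.416667·2.78283e-05 + 0.583333·0.0576529 = 0.0336425.

0.0336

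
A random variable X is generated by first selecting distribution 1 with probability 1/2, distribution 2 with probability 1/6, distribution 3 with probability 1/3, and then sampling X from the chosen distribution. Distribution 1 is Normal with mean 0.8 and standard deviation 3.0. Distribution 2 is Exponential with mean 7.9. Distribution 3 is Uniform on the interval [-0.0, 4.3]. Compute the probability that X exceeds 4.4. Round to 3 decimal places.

0.153

Conditional on each component, P(X > 4.4): 1: 0.11507; 2: 0.572947; 3: 0.
By total probability, P(X > 4.4) = 0.5·0.11507 + 0.166667·0.572947 + 0.333333·0 = 0.153026.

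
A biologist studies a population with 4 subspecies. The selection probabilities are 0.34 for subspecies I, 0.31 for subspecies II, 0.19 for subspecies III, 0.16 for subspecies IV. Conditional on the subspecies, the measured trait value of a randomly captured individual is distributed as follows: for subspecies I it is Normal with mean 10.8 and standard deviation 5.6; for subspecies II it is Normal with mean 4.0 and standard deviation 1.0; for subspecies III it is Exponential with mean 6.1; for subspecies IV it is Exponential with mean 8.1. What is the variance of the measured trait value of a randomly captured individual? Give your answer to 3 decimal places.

Per component, I: μ=10.8, E[X²]=148; II: μ=4, E[X²]=17; III: μ=6.1, E[X²]=74.42; IV: μ=8.1, E[X²]=131.22.
E[X] = 0.34·10.8 + 0.31·4 + 0.19·6.1 + 0.16·8.1 = 7.367.
E[X²] = 0.34·148 + 0.31·17 + 0.19·74.42 + 0.16·131.22 = 90.725.
Var(X) = E[X²] − (E[X])² = 90.725 − 54.2727 = 36.4523.

36.452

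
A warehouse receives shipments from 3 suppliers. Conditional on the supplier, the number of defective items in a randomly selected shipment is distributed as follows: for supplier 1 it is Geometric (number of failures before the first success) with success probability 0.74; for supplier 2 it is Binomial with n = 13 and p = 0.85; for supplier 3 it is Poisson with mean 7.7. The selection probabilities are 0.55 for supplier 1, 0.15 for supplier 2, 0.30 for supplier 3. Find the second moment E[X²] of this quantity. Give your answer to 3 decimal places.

38.990

For each component E[X²] = Var + (mean)², giving 1: 0.598247; 2: 123.76; 3: 66.99.
Overall E[X²] = 0.55·0.598247 + 0.15·123.76 + 0.3·66.99 = 38.99.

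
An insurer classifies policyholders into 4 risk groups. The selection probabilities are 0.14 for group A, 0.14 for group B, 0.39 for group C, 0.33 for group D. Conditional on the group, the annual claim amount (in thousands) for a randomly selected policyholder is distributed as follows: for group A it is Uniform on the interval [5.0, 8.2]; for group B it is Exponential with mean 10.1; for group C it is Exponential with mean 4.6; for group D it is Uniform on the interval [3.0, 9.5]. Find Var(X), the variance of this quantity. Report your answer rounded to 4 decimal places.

Per component, A: μ=6.6, E[X²]=44.4133; B: μ=10.1, E[X²]=204.02; C: μ=4.6, E[X²]=42.32; D: μ=6.25, E[X²]=42.5833.
E[X] = 0.14·6.6 + 0.14·10.1 + 0.39·4.6 + 0.33·6.25 = 6.1945.
E[X²] = 0.14·44.4133 + 0.14·204.02 + 0.39·42.32 + 0.33·42.5833 = 65.338.
Var(X) = E[X²] − (E[X])² = 65.338 − 38.3718 = 26.9661.

26.9661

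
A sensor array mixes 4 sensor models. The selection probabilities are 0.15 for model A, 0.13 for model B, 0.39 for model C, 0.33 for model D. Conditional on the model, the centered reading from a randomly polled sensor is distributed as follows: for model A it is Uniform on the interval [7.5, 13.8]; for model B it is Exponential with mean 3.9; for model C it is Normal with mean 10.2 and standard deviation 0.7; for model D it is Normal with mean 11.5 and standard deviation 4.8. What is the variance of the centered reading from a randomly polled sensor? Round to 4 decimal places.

Per component, A: μ=10.65, E[X²]=116.73; B: μ=3.9, E[X²]=30.42; C: μ=10.2, E[X²]=104.53; D: μ=11.5, E[X²]=155.29.
E[X] = 0.15·10.65 + 0.13·3.9 + 0.39·10.2 + 0.33·11.5 = 9.8775.
E[X²] = 0.15·116.73 + 0.13·30.42 + 0.39·104.53 + 0.33·155.29 = 113.477.
Var(X) = E[X²] − (E[X])² = 113.477 − 97.565 = 15.9115.

15.9115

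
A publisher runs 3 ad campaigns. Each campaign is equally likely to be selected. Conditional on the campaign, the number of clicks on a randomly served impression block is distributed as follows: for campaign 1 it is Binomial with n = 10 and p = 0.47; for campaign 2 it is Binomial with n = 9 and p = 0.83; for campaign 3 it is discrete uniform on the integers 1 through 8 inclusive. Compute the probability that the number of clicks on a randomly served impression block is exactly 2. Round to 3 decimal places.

0.062

Conditional on each campaign, P(X = 2): 1: 0.0618892; 2: 0.000101766; 3: 0.125.
By total probability, P(X = 2) = 0.333333·0.0618892 + 0.333333·0.000101766 + 0.333333·0.125 = 0.0623303.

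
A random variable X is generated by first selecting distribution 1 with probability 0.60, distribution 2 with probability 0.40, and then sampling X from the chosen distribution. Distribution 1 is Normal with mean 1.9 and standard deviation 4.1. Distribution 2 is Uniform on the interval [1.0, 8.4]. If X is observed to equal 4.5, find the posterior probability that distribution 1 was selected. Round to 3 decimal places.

Likelihoods f(4.5 | ·): 1: 0.0795797; 2: 0.135135.
Posterior ∝ prior × likelihood. Numerator for 1: 0.6·0.0795797 = 0.0477478.
Normalizing constant: 0.6·0.0795797 + 0.4·0.135135 = 0.101802.
P(1 | observation) = 0.0477478 / 0.101802 = 0.469027.

0.469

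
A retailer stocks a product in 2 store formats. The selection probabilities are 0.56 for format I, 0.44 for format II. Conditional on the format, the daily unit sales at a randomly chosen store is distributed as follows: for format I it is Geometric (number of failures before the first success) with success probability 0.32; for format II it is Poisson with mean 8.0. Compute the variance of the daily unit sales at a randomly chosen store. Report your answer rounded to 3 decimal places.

15.743

Per component, I: μ=2.125, E[X²]=11.1562; II: μ=8, E[X²]=72.
E[X] = 0.56·2.125 + 0.44·8 = 4.71.
E[X²] = 0.56·11.1562 + 0.44·72 = 37.9275.
Var(X) = E[X²] − (E[X])² = 37.9275 − 22.1841 = 15.7434.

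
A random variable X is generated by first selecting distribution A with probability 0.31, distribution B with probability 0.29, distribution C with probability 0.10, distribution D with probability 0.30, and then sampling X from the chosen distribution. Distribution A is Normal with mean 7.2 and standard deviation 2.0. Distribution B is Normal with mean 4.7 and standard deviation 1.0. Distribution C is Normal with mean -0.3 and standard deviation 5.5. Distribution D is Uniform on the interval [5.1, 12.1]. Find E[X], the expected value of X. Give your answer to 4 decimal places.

Component means — A: 7.2; B: 4.7; C: -0.3; D: 8.6.
E[X] = 0.31·7.2 + 0.29·4.7 + 0.1·-0.3 + 0.3·8.6 = 6.145.

6.1450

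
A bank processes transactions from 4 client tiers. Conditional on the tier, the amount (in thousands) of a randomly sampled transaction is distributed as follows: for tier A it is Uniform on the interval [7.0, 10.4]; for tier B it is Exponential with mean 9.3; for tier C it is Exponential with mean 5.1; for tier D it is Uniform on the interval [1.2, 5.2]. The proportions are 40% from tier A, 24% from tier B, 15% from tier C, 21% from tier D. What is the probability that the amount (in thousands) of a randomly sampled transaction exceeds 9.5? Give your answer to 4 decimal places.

0.2156

Conditional on each tier, P(X > 9.5): A: 0.264706; B: 0.360053; C: 0.155246; D: 0.
By total probability, P(X > 9.5) = 0.4·0.264706 + 0.24·0.360053 + 0.15·0.155246 + 0.21·0 = 0.215582.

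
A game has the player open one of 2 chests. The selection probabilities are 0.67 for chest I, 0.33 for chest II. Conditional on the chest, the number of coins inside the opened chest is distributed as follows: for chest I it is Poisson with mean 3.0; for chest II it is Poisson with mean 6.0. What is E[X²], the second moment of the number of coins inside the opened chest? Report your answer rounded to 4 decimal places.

21.9000

For each component E[X²] = Var + (mean)², giving I: 12; II: 42.
Overall E[X²] = 0.67·12 + 0.33·42 = 21.9.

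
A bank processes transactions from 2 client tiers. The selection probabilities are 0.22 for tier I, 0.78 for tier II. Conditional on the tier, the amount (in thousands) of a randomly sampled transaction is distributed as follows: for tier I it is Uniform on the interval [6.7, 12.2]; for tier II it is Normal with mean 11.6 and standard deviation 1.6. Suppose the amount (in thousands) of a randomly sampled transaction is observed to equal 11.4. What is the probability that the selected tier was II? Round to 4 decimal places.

Likelihoods f(11.4 | ·): I: 0.181818; II: 0.247399.
Posterior ∝ prior × likelihood. Numerator for II: 0.78·0.247399 = 0.192971.
Normalizing constant: 0.22·0.181818 + 0.78·0.247399 = 0.232971.
P(II | observation) = 0.192971 / 0.232971 = 0.828305.

0.8283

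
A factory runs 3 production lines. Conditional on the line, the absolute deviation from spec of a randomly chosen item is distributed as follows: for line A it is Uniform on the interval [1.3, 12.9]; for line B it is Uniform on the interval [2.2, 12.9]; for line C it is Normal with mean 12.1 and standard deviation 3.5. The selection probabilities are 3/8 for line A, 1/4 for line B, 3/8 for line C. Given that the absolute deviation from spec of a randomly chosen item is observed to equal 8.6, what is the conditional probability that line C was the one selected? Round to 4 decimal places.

0.3176

Likelihoods f(8.6 | ·): A: 0.0862069; B: 0.0934579; C: 0.0691345.
Posterior ∝ prior × likelihood. Numerator for C: 0.375·0.0691345 = 0.0259254.
Normalizing constant: 0.375·0.0862069 + 0.25·0.0934579 + 0.375·0.0691345 = 0.0816175.
P(C | observation) = 0.0259254 / 0.0816175 = 0.317646.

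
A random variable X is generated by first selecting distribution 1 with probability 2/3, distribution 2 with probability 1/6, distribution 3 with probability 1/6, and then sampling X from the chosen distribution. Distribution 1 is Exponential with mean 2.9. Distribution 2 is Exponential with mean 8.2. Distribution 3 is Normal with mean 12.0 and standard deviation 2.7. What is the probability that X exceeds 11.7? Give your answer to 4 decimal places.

0.1425

Conditional on each component, P(X > 11.7): 1: 0.0176948; 2: 0.240069; 3: 0.544236.
By total probability, P(X > 11.7) = 0.666667·0.0176948 + 0.166667·0.240069 + 0.166667·0.544236 = 0.142514.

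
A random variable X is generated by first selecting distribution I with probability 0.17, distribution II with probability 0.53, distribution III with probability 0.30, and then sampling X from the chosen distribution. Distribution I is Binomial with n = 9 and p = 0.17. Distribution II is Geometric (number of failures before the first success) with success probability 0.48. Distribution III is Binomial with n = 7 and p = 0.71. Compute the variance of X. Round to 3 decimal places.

Per component, I: μ=1.53, E[X²]=3.6108; II: μ=1.08333, E[X²]=3.43056; III: μ=4.97, E[X²]=26.1422.
E[X] = 0.17·1.53 + 0.53·1.08333 + 0.3·4.97 = 2.32527.
E[X²] = 0.17·3.6108 + 0.53·3.43056 + 0.3·26.1422 = 10.2747.
Var(X) = E[X²] − (E[X])² = 10.2747 − 5.40687 = 4.86783.

4.868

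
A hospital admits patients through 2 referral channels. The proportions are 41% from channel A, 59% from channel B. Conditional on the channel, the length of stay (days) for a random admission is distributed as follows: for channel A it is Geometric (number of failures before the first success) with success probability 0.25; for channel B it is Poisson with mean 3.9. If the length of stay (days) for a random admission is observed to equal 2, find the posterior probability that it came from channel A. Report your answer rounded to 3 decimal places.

0.388

Likelihoods P(X=2 | ·): A: 0.140625; B: 0.15394.
Posterior ∝ prior × likelihood. Numerator for A: 0.41·0.140625 = 0.0576562.
Normalizing constant: 0.41·0.140625 + 0.59·0.15394 = 0.148481.
P(A | observation) = 0.0576562 / 0.148481 = 0.388308.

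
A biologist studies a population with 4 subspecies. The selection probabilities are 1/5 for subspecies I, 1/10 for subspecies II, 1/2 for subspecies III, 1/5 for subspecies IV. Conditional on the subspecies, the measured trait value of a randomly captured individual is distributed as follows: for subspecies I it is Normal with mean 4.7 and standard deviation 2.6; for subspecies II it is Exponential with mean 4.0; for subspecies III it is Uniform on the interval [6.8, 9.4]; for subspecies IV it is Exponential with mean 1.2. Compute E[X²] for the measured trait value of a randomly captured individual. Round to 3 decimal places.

42.633

For each component E[X²] = Var + (mean)², giving I: 28.85; II: 32; III: 66.1733; IV: 2.88.
Overall E[X²] = 0.2·28.85 + 0.1·32 + 0.5·66.1733 + 0.2·2.88 = 42.6327.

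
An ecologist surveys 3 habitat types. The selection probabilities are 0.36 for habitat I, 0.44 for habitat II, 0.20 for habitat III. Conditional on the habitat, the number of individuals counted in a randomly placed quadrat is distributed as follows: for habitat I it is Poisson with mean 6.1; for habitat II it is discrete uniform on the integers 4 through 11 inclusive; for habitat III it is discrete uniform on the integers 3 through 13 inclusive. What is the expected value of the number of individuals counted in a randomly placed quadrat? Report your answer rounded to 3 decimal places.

7.096

Component means — I: 6.1; II: 7.5; III: 8.
E[X] = 0.36·6.1 + 0.44·7.5 + 0.2·8 = 7.096.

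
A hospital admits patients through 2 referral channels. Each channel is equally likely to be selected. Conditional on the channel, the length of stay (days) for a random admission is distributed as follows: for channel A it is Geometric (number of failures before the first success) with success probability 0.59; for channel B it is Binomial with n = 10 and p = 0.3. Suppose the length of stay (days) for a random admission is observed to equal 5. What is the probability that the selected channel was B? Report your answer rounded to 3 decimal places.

0.938

Likelihoods P(X=5 | ·): A: 0.00683552; B: 0.102919.
Posterior ∝ prior × likelihood. Numerator for B: 0.5·0.102919 = 0.0514597.
Normalizing constant: 0.5·0.00683552 + 0.5·0.102919 = 0.0548774.
P(B | observation) = 0.0514597 / 0.0548774 = 0.93772.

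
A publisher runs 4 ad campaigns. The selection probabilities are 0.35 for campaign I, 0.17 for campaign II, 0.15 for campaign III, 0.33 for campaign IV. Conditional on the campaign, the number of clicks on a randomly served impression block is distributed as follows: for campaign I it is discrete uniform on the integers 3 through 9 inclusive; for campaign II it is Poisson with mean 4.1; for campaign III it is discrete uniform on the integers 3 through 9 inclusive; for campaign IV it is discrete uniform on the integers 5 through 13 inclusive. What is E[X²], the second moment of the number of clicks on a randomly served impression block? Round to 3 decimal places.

For each component E[X²] = Var + (mean)², giving I: 40; II: 20.91; III: 40; IV: 87.6667.
Overall E[X²] = 0.35·40 + 0.17·20.91 + 0.15·40 + 0.33·87.6667 = 52.4847.

52.485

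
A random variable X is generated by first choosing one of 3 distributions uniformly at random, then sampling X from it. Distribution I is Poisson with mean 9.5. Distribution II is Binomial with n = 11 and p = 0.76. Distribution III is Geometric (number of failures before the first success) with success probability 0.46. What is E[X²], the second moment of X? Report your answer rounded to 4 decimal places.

For each component E[X²] = Var + (mean)², giving I: 99.75; II: 71.896; III: 3.93006.
Overall E[X²] = 0.333333·99.75 + 0.333333·71.896 + 0.333333·3.93006 = 58.5254.

58.5254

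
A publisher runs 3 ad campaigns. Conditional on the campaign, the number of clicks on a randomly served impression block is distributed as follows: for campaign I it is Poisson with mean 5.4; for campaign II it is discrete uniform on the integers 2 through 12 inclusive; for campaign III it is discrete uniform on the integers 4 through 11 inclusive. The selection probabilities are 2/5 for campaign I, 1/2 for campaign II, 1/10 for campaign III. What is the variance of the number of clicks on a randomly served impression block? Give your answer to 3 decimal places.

Per component, I: μ=5.4, E[X²]=34.56; II: μ=7, E[X²]=59; III: μ=7.5, E[X²]=61.5.
E[X] = 0.4·5.4 + 0.5·7 + 0.1·7.5 = 6.41.
E[X²] = 0.4·34.56 + 0.5·59 + 0.1·61.5 = 49.474.
Var(X) = E[X²] − (E[X])² = 49.474 − 41.0881 = 8.3859.

8.386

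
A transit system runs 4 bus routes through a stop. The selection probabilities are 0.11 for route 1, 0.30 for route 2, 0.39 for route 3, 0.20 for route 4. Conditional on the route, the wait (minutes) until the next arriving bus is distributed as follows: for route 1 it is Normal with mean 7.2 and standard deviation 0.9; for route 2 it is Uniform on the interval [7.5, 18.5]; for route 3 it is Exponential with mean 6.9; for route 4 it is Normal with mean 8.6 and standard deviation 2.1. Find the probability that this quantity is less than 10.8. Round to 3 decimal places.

0.679

Conditional on each route, P(X < 10.8): 1: 0.999968; 2: 0.3; 3: 0.790957; 4: 0.852593.
By total probability, P(X < 10.8) = 0.11·0.999968 + 0.3·0.3 + 0.39·0.790957 + 0.2·0.852593 = 0.678989.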